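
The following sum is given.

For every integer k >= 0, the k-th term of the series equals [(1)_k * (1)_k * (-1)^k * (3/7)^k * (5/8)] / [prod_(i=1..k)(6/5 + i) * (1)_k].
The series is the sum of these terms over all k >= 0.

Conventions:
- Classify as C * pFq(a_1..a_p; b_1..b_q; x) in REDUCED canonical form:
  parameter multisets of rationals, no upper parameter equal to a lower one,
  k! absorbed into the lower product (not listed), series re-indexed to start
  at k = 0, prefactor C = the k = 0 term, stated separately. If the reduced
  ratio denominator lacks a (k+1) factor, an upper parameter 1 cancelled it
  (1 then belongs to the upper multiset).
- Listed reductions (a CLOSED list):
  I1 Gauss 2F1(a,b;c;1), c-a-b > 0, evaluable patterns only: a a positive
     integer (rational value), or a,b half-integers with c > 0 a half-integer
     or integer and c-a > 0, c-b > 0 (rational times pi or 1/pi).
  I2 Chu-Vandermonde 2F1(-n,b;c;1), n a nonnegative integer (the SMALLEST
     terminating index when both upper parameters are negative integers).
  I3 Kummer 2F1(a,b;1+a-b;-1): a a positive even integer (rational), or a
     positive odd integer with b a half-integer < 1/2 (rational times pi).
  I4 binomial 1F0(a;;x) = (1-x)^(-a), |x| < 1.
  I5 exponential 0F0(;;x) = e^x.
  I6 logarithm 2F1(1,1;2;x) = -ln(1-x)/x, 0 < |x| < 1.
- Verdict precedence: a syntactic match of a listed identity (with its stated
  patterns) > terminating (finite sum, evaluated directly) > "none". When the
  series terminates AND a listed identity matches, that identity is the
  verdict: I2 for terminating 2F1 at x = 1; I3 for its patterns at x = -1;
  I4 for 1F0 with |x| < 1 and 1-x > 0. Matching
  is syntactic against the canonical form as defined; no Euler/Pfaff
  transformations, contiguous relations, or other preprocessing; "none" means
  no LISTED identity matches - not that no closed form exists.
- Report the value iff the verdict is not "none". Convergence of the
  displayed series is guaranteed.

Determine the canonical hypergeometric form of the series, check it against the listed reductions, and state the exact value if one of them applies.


With C = 5/8: the canonical form is 2F1(1, 1; 11/5; -3/7). Verdict: none here - no I1-I6 shape fits x = -3/7 with lower {11/5}.

Structural cue: from the first term 5/8: the lower running product (C = 5/8, x = -3/7) is a rising factorial.
Consecutive-term ratio: r(k) = (-3/7) * (k+1) (k+1) / [(k+11/5) (k+1)] - rational in k, leading ratio (-3/7); with t_0 = 5/8, classification follows.


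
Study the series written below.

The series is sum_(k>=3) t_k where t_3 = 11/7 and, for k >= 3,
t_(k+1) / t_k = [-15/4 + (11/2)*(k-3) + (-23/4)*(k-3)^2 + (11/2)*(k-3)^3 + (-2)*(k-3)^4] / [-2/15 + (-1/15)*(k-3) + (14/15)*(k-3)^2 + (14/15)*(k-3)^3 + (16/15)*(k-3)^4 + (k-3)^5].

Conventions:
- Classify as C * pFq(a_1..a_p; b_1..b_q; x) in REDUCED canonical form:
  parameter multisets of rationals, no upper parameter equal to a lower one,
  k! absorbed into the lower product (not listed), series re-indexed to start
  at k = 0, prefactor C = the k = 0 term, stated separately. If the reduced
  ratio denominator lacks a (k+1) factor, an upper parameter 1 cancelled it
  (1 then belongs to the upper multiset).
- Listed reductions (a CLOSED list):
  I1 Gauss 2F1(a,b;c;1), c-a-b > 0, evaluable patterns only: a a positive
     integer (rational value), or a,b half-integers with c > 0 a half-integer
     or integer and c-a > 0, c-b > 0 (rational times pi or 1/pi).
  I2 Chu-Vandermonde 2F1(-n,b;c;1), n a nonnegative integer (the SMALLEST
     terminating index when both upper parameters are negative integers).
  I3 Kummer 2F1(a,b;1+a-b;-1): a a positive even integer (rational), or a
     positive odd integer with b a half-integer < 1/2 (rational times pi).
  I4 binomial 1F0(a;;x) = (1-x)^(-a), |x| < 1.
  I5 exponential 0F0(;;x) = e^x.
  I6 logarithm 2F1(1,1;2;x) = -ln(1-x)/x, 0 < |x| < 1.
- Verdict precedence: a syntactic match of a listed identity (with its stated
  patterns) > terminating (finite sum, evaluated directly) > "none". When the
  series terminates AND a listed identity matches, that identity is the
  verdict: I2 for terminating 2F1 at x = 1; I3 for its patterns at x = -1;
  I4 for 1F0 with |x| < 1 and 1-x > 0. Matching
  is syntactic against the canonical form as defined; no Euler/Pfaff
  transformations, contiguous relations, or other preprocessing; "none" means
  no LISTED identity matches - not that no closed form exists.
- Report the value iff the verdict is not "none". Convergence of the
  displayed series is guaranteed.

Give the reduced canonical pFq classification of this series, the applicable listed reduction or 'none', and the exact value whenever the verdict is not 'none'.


Key observation: from the first term 11/7: roots of the ratio polynomials (C = 11/7) are the negated parameters.
Step ratio: r(k) = (-2) * (k-3/2) (k-5/4) / [(k-1/3) (k+2/5) (k+1)] - rational in k. x = (-2); t_0 = 11/7; negate the roots.

With C = 11/7: the canonical form is 2F2(-3/2, -5/4; -1/3, 2/5; -2). Verdict: none. A 2F2 with upper {-3/2, -5/4} fits none of I1-I6 at x = -2; the sum runs forever.


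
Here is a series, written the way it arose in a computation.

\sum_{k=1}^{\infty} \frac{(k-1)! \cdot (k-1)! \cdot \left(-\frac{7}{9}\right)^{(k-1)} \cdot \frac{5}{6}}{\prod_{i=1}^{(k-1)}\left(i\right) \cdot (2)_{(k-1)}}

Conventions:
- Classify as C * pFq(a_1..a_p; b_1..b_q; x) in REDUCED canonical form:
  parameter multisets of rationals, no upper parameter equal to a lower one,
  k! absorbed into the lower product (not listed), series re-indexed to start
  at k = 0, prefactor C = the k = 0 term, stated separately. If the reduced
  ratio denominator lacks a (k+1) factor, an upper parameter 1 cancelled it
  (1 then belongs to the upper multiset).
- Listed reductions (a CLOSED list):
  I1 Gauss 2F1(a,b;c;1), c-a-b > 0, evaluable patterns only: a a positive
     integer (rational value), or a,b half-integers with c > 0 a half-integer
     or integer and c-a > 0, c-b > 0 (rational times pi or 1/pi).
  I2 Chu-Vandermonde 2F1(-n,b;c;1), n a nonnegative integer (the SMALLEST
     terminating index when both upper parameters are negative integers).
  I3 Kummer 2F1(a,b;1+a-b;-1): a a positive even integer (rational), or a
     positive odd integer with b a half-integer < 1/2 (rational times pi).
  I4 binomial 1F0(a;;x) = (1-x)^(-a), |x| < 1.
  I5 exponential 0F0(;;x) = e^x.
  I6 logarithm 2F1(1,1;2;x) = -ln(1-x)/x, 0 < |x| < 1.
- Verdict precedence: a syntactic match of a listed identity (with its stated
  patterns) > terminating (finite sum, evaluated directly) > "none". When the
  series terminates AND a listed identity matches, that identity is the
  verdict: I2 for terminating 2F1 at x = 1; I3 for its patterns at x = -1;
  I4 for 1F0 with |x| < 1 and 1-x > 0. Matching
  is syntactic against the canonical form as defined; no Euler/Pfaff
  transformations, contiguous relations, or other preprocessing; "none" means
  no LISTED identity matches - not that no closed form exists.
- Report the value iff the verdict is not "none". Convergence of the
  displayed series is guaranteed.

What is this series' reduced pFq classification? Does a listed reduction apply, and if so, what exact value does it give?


Classification (C = \frac{5}{6}): 2F1 with upper {1, 1}, lower {2}, argument x = -\frac{7}{9}. Verdict: this is logarithm (I6) (the logarithm: parameters (1,1;2), x = -\frac{7}{9}). Exact value: \frac{15}{14} \cdot \ln\left(\frac{16}{9}\right).

Structural cue: with t_0 = \frac{5}{6}, the factorial ratio (C = 5/6, x = -7/9) (k+a-1)!/(a-1)! is a rising factorial (a)_k.
Term ratio: r(k) = -\frac{7}{9} * (k+1) (k+1) / [(k+2) (k+1)] ; factor over Q: parameters, x = -\frac{7}{9}, and C = \frac{5}{6}.


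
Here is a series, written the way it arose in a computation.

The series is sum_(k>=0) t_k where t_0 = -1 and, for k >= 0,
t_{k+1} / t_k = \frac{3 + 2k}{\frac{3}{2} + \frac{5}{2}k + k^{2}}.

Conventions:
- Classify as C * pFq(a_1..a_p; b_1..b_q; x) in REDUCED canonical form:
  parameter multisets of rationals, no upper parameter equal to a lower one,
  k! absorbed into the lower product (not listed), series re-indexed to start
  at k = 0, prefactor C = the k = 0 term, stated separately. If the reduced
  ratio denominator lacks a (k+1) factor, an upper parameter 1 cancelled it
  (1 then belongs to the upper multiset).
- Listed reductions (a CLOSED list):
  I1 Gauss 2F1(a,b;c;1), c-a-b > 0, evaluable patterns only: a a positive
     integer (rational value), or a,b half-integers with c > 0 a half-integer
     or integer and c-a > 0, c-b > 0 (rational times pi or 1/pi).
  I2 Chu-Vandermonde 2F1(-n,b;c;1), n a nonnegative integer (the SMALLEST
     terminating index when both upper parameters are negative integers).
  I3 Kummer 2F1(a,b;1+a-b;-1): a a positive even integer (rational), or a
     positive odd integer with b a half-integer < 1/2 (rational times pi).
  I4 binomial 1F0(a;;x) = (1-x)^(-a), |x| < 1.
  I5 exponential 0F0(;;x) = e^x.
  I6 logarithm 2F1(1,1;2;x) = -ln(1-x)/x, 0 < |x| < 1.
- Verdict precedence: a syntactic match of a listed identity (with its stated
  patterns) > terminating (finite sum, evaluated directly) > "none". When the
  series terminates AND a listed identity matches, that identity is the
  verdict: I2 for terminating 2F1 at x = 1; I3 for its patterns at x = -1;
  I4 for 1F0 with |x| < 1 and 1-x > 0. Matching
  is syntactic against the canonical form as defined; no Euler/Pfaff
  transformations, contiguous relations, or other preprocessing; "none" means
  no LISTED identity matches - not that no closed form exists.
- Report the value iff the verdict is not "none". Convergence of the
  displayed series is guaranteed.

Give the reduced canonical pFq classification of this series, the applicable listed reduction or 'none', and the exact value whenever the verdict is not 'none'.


Canonical form: C = -1 times 0F0 with upper {-}, lower {-}, x = 2. Verdict: this is the I5 exponential reduction (the 0F0 exponential series at x = 2). Sum: \left(-1\right) \cdot e^{2}.

Structural cue: x = 2 and the ratio is unreduced: k + 3/2 divides both sides (C = -1).
Step ratio: r(k) = 2 * 1 / [(k+1)] - poly over poly, x = 2 from leading terms; C = -1 at k = 0.


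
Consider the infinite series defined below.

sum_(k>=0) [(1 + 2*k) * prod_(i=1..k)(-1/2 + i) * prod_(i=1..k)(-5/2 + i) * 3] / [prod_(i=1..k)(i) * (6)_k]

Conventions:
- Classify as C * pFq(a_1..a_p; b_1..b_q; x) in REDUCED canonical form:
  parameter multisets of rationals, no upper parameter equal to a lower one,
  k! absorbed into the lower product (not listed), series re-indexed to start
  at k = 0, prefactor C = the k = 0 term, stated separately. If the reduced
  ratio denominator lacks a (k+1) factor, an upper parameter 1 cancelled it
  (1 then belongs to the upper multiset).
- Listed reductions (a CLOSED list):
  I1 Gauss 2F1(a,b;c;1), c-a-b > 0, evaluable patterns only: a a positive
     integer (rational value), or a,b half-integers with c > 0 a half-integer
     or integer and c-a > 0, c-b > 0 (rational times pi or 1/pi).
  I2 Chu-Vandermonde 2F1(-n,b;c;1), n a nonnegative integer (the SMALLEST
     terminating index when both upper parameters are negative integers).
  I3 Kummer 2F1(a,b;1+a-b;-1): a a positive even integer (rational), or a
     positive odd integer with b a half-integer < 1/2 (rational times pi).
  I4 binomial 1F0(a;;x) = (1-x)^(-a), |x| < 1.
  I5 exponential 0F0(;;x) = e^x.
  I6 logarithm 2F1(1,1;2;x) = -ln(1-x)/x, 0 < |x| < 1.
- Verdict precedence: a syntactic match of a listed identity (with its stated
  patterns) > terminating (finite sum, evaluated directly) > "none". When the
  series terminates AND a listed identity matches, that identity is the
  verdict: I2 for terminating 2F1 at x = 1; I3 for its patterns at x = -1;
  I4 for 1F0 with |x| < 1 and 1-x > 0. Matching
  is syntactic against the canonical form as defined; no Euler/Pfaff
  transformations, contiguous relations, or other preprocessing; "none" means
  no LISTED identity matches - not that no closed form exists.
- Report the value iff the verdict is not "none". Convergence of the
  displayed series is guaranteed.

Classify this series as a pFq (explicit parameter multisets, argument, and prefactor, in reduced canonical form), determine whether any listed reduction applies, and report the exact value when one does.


Canonical form: C = 3 times 2F1 with upper {-3/2, 3/2}, lower {6}, x = 1. Verdict: Gauss (I1, half-integer pattern) applies (x = 1; upper {-3/2, 3/2} half-integers, c = 6 in the evaluable pattern). Value: (131072/21021) / pi.

Structural cue: with t_0 = 3, the product of the first k integers (C = 3) is k!.
Consecutive-term ratio: r(k) = 1 * (k-3/2) (k+3/2) / [(k+6) (k+1)] - rational in k. x = 1; t_0 = 3; negate the roots.


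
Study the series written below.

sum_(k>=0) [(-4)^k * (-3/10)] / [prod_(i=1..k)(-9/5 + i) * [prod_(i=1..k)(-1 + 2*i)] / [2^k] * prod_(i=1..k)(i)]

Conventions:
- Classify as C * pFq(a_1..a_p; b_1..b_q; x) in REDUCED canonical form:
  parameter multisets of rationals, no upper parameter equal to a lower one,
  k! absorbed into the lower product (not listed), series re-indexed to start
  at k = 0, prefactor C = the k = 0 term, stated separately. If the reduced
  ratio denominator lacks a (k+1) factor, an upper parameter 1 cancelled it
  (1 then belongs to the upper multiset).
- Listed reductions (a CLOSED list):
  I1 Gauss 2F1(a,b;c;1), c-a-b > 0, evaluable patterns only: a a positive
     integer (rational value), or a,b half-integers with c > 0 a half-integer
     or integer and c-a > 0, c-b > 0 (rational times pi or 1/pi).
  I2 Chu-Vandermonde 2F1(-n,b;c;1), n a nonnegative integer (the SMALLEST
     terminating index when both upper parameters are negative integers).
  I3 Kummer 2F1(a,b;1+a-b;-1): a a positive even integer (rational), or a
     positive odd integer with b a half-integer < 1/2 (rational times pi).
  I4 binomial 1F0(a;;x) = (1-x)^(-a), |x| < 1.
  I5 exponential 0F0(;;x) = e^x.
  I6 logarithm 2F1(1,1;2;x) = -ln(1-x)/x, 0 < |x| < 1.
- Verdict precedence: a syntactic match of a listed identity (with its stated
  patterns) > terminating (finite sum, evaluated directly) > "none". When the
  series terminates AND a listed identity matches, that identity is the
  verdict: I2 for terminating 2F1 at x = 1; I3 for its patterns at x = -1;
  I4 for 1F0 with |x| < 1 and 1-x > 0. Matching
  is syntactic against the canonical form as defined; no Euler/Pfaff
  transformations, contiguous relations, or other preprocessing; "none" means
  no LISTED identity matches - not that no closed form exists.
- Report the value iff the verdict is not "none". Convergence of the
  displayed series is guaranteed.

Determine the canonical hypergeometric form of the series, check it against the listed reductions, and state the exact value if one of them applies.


Key step: from the first term -3/10: the product of the first k integers (prefactor -3/10) is k!.
Consecutive-term ratio: r(k) = (-4) * 1 / [(k-4/5) (k+1/2) (k+1)] - rational in k. x = (-4); t_0 = -3/10; negate the roots.

The series (x = -4) is 0F2: upper {-}, lower {-4/5, 1/2}, prefactor -3/10. Verdict: none (x = -4): each listed identity misses the multisets {-} ; {-4/5, 1/2}.


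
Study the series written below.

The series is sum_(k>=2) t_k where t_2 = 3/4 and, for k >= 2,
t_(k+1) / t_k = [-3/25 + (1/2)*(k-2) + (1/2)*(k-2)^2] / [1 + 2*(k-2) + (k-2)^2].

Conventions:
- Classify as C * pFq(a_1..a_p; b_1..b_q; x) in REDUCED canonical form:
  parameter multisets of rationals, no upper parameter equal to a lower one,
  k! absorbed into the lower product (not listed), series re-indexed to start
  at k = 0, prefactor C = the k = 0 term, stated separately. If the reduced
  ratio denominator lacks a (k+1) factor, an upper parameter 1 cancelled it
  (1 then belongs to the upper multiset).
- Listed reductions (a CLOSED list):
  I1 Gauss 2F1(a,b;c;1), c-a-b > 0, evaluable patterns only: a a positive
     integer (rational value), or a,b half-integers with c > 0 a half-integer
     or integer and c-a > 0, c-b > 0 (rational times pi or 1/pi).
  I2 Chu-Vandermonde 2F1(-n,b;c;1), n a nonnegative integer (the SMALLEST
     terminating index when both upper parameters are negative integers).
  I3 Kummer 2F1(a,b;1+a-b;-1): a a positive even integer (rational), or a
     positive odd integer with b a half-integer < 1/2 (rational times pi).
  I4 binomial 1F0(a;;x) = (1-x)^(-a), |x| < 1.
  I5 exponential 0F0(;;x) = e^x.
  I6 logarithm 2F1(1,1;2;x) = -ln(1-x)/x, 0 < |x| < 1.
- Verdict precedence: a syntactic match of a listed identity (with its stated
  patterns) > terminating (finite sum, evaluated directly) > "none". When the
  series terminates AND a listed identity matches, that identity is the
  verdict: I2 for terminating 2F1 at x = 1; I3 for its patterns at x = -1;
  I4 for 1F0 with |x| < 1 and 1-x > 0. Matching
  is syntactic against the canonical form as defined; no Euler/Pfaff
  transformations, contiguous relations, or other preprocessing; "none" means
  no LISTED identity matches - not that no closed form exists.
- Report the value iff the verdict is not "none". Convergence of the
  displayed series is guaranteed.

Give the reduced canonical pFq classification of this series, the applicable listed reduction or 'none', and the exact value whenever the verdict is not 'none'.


The series (x = 1/2) is 2F1: upper {-1/5, 6/5}, lower {1}, prefactor 3/4. Verdict: none here - no I1-I6 shape fits x = 1/2 with lower {1}.

Key observation: from the first term 3/4: the expanded ratio factors over Q; C = 3/4, roots give parameters.
Term ratio: r(k) = (1/2) * (k-1/5) (k+6/5) / [(k+1) (k+1)] - rational in k, leading ratio (1/2); with t_0 = 3/4, classification follows.


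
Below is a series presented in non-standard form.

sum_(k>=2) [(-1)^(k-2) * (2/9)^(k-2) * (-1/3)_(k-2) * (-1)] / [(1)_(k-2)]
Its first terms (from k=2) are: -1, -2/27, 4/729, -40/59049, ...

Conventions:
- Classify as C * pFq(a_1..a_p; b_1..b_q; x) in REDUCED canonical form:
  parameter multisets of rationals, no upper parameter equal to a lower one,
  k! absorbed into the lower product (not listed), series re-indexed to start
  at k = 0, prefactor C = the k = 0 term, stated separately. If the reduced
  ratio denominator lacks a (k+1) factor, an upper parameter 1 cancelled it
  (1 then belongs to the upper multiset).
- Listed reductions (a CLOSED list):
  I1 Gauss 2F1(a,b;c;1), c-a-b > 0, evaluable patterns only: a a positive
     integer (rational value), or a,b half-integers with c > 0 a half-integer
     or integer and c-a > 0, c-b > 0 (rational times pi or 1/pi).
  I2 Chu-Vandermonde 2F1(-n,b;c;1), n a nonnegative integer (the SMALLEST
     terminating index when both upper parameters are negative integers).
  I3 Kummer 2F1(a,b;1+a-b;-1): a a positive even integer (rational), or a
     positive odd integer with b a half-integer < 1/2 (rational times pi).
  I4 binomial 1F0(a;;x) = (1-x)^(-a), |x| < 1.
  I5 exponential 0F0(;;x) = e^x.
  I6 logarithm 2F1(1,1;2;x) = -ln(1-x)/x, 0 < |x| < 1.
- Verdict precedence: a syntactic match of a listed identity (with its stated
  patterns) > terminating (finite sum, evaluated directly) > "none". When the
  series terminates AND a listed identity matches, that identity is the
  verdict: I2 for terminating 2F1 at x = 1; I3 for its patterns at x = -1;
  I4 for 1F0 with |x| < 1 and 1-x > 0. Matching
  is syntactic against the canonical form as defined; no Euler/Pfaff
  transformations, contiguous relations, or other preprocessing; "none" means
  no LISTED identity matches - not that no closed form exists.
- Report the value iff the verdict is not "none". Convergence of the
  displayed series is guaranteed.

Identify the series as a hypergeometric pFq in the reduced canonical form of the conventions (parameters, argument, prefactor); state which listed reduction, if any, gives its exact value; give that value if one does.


This is -1 * 1F0(-1/3; -; -2/9) in reduced canonical form. Verdict: the I4 binomial reduction fires (the 1F0 binomial series: exponent 1/3, x = -2/9). Sum: (-1) * (11/9)^(1/3).

Key observation: t_0 = -1 here, and (1)_k (C = -1, x = -2/9) is k! itself.
Consecutive-term ratio: r(k) = (-2/9) * (k-1/3) / [(k+1)] - rational in k, leading ratio (-2/9); with t_0 = -1, classification follows.


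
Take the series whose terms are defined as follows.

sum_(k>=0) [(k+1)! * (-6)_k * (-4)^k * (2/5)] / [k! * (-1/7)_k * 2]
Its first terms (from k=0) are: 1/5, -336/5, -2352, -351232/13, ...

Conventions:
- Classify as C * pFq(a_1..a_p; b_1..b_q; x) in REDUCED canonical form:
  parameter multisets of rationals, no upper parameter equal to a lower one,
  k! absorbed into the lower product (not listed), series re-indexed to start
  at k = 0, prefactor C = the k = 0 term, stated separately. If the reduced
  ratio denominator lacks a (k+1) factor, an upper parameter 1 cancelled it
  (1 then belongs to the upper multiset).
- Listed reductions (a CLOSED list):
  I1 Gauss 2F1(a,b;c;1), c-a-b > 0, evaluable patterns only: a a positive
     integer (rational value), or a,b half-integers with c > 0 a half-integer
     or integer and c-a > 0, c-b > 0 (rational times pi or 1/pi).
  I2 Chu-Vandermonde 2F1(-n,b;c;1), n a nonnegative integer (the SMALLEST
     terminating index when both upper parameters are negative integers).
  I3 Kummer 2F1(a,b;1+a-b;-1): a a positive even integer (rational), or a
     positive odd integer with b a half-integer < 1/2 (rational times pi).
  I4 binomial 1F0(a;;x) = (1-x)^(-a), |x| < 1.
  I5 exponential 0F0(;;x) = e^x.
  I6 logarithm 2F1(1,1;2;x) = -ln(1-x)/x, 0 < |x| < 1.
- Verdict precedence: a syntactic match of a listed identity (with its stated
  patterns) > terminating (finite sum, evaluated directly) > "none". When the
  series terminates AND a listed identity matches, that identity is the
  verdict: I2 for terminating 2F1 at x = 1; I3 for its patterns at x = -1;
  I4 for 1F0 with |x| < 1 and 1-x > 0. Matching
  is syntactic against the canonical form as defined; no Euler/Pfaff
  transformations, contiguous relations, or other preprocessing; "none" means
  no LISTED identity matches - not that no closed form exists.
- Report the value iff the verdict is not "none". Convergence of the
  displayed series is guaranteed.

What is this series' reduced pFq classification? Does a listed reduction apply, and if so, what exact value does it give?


The tell: x = (-4) and the factorial ratio (C = 1/5) (k+a-1)!/(a-1)! is a rising factorial (a)_k.
Term ratio: r(k) = (-4) * (k-6) (k+2) / [(k-1/7) (k+1)] - rational; roots negated = parameters, x = (-4), C = 1/5.

The series (x = -4) is 2F1: upper {-6, 2}, lower {-1/7}, prefactor 1/5. Verdict: terminating (-6 upstairs). 7 nonzero terms in all; added directly. Hence: -1717506431/1989.


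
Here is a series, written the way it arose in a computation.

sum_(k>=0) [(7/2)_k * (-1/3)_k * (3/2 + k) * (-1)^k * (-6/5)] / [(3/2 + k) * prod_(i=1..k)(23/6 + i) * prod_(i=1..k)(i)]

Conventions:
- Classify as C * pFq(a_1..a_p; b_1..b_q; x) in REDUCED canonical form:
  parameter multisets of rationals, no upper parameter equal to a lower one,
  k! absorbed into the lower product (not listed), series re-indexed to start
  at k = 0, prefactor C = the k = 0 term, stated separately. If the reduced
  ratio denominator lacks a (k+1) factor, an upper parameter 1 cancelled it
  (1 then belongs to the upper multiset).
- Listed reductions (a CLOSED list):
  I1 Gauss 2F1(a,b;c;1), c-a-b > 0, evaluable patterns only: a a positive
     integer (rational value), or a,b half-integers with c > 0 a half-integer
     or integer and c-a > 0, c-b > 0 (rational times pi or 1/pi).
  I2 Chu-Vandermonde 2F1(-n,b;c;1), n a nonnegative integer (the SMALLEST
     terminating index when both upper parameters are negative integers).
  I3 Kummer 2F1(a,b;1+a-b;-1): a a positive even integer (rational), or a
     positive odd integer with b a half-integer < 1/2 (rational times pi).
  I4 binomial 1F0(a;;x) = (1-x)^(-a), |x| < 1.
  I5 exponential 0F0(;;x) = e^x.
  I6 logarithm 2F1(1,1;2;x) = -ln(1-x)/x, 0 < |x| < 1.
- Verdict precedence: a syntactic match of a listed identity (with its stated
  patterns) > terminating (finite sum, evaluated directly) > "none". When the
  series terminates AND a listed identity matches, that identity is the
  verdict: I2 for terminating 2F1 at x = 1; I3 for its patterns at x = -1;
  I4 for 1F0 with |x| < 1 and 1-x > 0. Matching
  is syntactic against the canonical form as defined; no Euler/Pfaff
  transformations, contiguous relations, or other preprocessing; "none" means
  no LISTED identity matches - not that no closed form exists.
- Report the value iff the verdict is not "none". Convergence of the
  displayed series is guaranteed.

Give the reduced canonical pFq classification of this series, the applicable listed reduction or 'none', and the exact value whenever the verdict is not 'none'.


x = -1 here; the reduced form reads 2F1, upper {-1/3, 7/2}, lower {29/6}, C = -6/5. Verdict: none - at argument -1 the multisets {-1/3, 7/2} ; {29/6} match no listed identity.

First insight: t_0 = -6/5 here, and the lower running product (prefactor -6/5) is a rising factorial.
Step ratio: r(k) = (-1) * (k-1/3) (k+7/2) / [(k+29/6) (k+1)] - rational in k, leading ratio (-1); with t_0 = -6/5, classification follows.


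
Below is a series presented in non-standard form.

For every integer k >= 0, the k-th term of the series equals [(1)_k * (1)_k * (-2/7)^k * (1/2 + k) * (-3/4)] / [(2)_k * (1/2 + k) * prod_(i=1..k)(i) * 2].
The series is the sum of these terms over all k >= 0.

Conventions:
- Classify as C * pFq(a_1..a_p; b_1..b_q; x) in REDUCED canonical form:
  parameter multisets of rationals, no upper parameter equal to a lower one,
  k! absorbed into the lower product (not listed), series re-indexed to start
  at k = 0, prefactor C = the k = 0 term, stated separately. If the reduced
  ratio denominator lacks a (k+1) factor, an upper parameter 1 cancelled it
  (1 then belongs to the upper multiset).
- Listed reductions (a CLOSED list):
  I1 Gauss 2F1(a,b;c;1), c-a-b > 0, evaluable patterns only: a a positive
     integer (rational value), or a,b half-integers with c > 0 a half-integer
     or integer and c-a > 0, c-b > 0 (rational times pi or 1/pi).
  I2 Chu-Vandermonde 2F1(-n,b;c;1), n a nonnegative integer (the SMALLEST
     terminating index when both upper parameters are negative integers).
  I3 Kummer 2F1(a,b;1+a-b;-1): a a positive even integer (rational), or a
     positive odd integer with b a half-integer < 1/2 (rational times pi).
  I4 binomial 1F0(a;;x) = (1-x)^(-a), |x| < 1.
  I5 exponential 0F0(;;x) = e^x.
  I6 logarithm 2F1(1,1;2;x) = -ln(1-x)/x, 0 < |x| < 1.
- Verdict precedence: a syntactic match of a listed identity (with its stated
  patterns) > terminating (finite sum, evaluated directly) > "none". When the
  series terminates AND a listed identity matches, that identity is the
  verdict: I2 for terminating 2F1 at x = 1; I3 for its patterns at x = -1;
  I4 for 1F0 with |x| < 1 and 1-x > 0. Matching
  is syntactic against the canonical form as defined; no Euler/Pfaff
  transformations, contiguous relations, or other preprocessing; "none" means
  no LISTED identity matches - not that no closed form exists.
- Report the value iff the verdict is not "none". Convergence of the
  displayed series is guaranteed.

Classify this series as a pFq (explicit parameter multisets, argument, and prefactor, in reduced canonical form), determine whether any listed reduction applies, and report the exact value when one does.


With C = -3/8: the canonical form is 2F1(1, 1; 2; -2/7). Verdict (x = -2/7): logarithm (I6) applies (the logarithm: parameters (1,1;2), x = -2/7). Sum: (-21/16) * ln(9/7).

Structural cue: t_0 being -3/8, the factor k + 1/2 cancels (top and bottom), leaving C = -3/8, x = -2/7.
Ratio: r(k) = (-2/7) * (k+1) (k+1) / [(k+2) (k+1)] - rational; roots negated = parameters, x = (-2/7), C = -3/8.


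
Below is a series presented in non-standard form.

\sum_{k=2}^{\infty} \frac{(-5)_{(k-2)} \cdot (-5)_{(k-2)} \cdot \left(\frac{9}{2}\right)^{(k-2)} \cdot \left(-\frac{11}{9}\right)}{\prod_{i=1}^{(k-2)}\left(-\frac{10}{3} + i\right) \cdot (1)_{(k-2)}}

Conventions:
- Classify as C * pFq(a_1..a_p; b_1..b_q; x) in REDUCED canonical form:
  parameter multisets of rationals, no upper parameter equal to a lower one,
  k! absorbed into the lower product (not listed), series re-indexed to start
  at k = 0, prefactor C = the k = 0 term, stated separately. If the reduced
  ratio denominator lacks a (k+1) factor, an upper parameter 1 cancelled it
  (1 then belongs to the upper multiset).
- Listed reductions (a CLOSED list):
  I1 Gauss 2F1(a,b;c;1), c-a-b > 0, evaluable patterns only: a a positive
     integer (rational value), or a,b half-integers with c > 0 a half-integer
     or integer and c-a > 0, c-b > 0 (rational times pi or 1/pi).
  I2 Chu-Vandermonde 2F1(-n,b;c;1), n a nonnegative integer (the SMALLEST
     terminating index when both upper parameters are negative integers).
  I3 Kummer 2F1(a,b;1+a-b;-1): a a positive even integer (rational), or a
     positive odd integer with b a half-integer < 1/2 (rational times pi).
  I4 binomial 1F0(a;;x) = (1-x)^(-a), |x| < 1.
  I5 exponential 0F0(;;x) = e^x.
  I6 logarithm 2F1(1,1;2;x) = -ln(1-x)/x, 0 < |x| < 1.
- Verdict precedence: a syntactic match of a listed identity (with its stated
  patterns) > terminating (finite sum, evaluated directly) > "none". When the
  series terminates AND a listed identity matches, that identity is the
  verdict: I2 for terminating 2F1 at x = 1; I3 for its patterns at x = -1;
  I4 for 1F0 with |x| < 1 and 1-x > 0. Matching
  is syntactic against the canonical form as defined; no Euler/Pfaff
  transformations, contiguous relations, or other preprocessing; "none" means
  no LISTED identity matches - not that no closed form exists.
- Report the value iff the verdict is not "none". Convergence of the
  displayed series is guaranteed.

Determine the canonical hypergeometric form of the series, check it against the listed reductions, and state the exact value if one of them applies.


Prefactor -\frac{11}{9}, argument \frac{9}{2}: 2F1 with upper {-5, -5} over lower {-\frac{7}{3}}. Verdict: terminating. (-5)_k vanishes past k = 5, leaving a 6-term sum, computed directly. Exact value: \frac{211029731}{288}.

First insight: from the first term -\frac{11}{9}: (1)_k (C = -11/9) is k! itself.
Ratio: r(k) = \frac{9}{2} * (k-5) (k-5) / [(k-\frac{7}{3}) (k+1)] - rational; roots negated = parameters, x = \frac{9}{2}, C = -\frac{11}{9}.


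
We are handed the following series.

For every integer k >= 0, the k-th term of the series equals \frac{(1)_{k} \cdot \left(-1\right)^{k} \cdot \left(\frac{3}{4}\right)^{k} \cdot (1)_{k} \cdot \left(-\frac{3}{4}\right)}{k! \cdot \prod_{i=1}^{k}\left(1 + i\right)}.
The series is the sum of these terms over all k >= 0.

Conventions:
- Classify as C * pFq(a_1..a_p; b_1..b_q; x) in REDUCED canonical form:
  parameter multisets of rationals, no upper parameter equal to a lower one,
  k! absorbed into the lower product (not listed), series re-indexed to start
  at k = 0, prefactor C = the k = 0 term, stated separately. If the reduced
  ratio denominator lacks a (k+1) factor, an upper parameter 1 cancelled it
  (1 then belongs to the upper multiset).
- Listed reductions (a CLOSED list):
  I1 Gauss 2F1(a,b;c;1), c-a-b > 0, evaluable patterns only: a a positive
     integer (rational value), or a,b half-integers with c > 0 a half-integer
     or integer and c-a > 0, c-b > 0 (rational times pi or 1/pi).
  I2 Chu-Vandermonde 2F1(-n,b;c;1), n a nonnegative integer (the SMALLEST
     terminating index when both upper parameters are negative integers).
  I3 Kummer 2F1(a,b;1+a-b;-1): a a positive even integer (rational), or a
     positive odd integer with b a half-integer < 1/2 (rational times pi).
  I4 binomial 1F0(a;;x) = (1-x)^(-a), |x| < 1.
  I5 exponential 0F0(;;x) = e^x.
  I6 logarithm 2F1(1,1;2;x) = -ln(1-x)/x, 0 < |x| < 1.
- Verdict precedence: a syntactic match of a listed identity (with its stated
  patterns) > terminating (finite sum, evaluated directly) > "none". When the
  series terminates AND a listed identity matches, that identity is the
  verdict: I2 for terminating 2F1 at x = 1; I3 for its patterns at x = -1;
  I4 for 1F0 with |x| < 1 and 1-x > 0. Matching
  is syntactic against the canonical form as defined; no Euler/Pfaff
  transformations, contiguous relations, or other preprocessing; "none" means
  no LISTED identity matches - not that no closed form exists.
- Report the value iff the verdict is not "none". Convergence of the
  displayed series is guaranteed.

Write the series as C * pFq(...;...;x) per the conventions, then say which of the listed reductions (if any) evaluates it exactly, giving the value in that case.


Structural cue: from the first term -\frac{3}{4}: the (-1)^k factor (C = -3/4, x = -3/4) folds into the argument's sign.
Consecutive-term ratio: r(k) = -\frac{3}{4} * (k+1) (k+1) / [(k+2) (k+1)] - rational; roots negated = parameters, x = -\frac{3}{4}, C = -\frac{3}{4}.

The series (x = -\frac{3}{4}) is 2F1: upper {1, 1}, lower {2}, prefactor -\frac{3}{4}. Verdict: this is the logarithmic series (I6) (the logarithm: parameters (1,1;2), x = -\frac{3}{4}). Value: \left(-1\right) \cdot \ln\left(\frac{7}{4}\right).


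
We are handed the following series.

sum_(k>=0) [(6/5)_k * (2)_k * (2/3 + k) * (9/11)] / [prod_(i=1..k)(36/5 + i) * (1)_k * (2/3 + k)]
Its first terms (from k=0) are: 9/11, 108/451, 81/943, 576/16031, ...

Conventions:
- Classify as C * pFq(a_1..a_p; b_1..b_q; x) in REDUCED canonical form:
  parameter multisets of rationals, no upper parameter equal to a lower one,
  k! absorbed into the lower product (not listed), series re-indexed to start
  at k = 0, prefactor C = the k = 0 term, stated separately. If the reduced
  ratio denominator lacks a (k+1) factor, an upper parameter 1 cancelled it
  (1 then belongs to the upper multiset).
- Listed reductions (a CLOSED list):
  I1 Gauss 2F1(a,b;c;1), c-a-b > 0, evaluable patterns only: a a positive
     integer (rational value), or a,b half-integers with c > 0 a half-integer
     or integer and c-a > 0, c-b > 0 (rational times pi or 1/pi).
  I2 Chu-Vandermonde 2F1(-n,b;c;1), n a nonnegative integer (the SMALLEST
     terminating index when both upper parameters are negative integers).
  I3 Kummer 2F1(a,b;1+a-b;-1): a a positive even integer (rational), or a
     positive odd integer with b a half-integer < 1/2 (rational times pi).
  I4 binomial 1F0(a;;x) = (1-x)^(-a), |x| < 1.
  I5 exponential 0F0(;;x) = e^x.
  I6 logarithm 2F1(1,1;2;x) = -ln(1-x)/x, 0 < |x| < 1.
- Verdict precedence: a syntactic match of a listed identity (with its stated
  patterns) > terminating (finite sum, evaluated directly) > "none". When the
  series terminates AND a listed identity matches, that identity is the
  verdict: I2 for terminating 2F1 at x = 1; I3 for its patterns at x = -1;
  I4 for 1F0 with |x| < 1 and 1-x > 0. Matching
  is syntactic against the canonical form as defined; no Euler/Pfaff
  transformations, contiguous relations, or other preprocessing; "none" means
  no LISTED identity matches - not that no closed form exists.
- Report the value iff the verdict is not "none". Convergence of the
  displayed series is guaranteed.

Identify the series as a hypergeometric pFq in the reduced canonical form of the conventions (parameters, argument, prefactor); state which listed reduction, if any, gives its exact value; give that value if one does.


At argument 1: a 2F1 with upper {6/5, 2}, lower {41/5}, scaled by C = 9/11. Verdict at x = 1: Gauss's theorem (I1) matches (x = 1: the Gamma ratio telescopes since c-a-b = 5 > 0 and a = 2 in Z>0). Hence: 1674/1375.

First insight: t_0 being 9/11, the lower running product (C = 9/11, x = 1) is a rising factorial.
Term ratio: r(k) = 1 * (k+6/5) (k+2) / [(k+41/5) (k+1)] - rational in k, leading ratio 1; with t_0 = 9/11, classification follows.


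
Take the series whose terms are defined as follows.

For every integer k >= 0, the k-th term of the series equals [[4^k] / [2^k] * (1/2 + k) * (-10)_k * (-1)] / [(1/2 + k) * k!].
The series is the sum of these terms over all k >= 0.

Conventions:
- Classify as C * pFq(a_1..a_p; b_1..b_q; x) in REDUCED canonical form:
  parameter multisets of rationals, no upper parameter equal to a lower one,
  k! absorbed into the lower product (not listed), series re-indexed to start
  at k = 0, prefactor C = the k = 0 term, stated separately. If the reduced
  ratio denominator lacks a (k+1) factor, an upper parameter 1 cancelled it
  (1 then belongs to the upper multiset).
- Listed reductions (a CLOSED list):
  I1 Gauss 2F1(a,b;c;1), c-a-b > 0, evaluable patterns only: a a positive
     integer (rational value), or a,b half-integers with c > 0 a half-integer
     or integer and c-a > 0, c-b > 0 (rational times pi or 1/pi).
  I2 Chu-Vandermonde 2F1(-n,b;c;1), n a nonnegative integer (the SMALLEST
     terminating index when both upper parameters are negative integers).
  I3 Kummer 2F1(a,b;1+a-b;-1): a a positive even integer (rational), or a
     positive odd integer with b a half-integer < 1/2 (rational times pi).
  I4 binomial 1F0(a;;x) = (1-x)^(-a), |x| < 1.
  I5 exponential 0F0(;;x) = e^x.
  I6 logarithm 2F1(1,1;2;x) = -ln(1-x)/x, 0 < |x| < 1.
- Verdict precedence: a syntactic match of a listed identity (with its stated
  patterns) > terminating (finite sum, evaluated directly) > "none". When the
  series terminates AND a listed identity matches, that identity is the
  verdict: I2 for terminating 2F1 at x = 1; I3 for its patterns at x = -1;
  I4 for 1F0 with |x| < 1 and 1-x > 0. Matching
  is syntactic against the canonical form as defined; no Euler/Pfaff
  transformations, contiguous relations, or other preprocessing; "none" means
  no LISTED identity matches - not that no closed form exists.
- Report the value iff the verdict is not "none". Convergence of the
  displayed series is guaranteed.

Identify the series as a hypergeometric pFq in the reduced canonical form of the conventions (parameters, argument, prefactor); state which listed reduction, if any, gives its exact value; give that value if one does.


The tell: with t_0 = -1, the factor k + 1/2 cancels (top and bottom), leaving prefactor -1.
Term ratio: r(k) = 2 * (k-10) / [(k+1)] - rational; roots negated = parameters, x = 2, C = -1.

The series (x = 2) is 1F0: upper {-10}, lower {-}, prefactor -1. Verdict: terminating. (-10)_k vanishes past k = 10, leaving a 11-term sum, computed directly. Value: -1.


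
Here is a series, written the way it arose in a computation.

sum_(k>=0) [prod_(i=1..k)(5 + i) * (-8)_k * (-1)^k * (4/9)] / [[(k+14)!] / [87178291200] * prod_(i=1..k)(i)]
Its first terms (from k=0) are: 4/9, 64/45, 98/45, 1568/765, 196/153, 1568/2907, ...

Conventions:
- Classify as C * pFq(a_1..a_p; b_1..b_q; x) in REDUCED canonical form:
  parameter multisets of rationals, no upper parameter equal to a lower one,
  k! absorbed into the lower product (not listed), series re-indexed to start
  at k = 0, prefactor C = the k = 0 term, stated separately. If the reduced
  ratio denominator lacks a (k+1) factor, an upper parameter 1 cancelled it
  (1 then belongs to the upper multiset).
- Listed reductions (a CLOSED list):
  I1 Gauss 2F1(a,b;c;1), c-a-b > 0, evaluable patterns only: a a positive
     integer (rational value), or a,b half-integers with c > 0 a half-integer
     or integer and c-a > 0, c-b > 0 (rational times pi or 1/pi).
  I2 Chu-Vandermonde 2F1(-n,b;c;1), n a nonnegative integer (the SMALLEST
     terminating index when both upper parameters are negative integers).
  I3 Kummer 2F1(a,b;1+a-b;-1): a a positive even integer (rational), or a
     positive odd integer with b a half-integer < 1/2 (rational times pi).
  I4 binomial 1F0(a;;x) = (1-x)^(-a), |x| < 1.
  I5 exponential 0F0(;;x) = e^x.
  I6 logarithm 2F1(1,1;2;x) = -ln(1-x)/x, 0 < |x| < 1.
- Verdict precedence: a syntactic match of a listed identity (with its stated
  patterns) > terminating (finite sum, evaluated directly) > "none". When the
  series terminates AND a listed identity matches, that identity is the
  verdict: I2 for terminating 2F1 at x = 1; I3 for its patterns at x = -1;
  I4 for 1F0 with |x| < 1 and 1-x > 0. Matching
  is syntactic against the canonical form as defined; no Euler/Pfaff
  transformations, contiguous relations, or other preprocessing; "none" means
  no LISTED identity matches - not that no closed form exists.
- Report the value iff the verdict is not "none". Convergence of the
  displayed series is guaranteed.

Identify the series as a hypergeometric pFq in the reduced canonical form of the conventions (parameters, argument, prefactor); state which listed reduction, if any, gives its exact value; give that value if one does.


The tell: t_0 being 4/9, the product of the first k integers (C = 4/9) is k!.
Adjacent-term ratio: r(k) = (-1) * (k-8) (k+6) / [(k+15) (k+1)] ; factor over Q: parameters, x = (-1), and C = 4/9.

Canonical form: C = 4/9 times 2F1 with upper {-8, 6}, lower {15}, x = -1. Verdict: Kummer (I3) fires (x = -1; c = 15 equals 1+a-b for upper {-8, 6}: listed pattern). Value: 364/45.
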